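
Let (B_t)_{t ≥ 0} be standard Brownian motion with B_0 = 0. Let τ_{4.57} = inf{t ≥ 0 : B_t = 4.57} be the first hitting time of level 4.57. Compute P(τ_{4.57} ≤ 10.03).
P(τ_{4.57} ≤ 10.03) = 2(1 − Φ(4.57/√10.03)) = 2(1 − Φ(1.4430)) ≈ 0.1490

By the reflection principle for standard BM, P(τ_b ≤ t) = 2 · P(B_t ≥ b). Since B_t ~ N(0, t), P(B_t ≥ 4.57) = 1 − Φ(4.57/√t) = 1 − Φ(4.57/√10.03) = 1 − Φ(1.4430) ≈ 0.07451. Doubling: P(τ_{4.57} ≤ 10.03) ≈ 2 · 0.07451 = 0.14902 ≈ 0.1490.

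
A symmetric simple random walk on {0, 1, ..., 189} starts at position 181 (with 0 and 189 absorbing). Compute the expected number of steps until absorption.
E[τ | X_0 = 181] = 1448

Let v_k = E[τ | X_0 = k]. Boundary: v_0 = v_189 = 0. Recurrence: v_k = 1 + (v_{k-1} + v_{k+1})/2 for 1 ≤ k ≤ 188. The particular solution to v_k − (v_{k-1} + v_{k+1})/2 = 1 is v_k = −k^2. Adding homogeneous solution A + B k and matching boundaries gives v_k = k (189 − k). Substituting k = 181: v_181 = 181 · 8 = 1448.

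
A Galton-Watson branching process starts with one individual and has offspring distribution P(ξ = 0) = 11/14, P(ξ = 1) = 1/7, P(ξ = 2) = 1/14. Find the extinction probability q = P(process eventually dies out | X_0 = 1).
q = 1

Mean offspring μ = 0·11/14 + 1·1/7 + 2·1/14 = 2/7 ≤ 1. For μ ≤ 1 with offspring not concentrated at 1, the Galton-Watson process goes extinct almost surely, so q = 1.
(Algebraic check: The pgf is f(s) = 11/14 + 1/7·s + 1/14·s². The extinction probability q is the smallest fixed point of f in [0, 1]. Setting s = f(s):
  1/14·s² + (1/7 − 1)·s + 11/14 = 0
  1/14·s² − (11/14 + 1/14)·s + 11/14 = 0
which factors as (s − 1)·(1/14·s − 11/14) = 0, giving roots s = 1 and s = (11/14)/(1/14) = 11. Since 11 ≥ 1, the smallest root in [0, 1] is s = 1.)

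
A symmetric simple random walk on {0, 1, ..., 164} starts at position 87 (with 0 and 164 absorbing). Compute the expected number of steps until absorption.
E[τ | X_0 = 87] = 6699

Let v_k = E[τ | X_0 = k]. Boundary: v_0 = v_164 = 0. Recurrence: v_k = 1 + (v_{k-1} + v_{k+1})/2 for 1 ≤ k ≤ 163. The particular solution to v_k − (v_{k-1} + v_{k+1})/2 = 1 is v_k = −k^2. Adding homogeneous solution A + B k and matching boundaries gives v_k = k (164 − k). Substituting k = 87: v_87 = 87 · 77 = 6699.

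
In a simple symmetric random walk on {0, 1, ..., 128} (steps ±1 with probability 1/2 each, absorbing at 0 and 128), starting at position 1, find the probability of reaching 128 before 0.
P(hit 128 before 0) = 1/128

Let u_k = P(hit 128 before 0 | start at k). Then u_0 = 0, u_128 = 1, and u_k = u_{k-1}/2 + u_{k+1}/2 for 1 ≤ k ≤ 127. This harmonic recurrence is solved by u_k = k/128, giving u_1 = 1/128.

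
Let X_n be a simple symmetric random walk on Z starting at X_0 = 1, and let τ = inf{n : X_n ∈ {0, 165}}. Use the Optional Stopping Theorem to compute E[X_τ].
E[X_τ] = 1

X_n is a martingale and τ is a bounded-mean stopping time (indeed τ is finite a.s. with bounded expectation since the walk is in a bounded region). By the OST, E[X_τ] = E[X_0] = 1. Equivalently: E[X_τ] = 165 · P(hit 165 first) + 0 · P(hit 0 first) = 165 · (1/165) = 1.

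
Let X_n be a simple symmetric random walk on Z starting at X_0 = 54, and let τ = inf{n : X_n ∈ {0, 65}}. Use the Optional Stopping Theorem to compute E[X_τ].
E[X_τ] = 54

X_n is a martingale and τ is a bounded-mean stopping time (indeed τ is finite a.s. with bounded expectation since the walk is in a bounded region). By the OST, E[X_τ] = E[X_0] = 54. Equivalently: E[X_τ] = 65 · P(hit 65 first) + 0 · P(hit 0 first) = 65 · (54/65) = 54.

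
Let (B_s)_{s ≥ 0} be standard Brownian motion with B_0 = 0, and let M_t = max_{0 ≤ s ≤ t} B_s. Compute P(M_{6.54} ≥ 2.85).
P(M_{6.54} ≥ 2.85) = 2·P(B_{6.54} ≥ 2.85) = 2(1 − Φ(2.85/√6.54)) ≈ 0.2651

By the reflection principle for Brownian motion, P(M_t ≥ a) = 2 · P(B_t ≥ a) for a ≥ 0. Since B_t ~ N(0, t), P(B_t ≥ 2.85) = 1 − Φ(2.85/√t) = 1 − Φ(2.85/√6.54) = 1 − Φ(1.1144). So
  P(M_{6.54} ≥ 2.85) = 2(1 − Φ(1.1144)) ≈ 0.2651.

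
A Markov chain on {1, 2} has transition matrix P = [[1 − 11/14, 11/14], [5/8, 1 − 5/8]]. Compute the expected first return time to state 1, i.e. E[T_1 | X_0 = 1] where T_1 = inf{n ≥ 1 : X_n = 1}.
E[T_1 | X_0 = 1] = 1/π_1 = 79/35

For an irreducible recurrent Markov chain with stationary distribution π, E[T_i | X_0 = i] = 1/π_i (Kac's formula). Here π_1 = (5/8)/(11/14 + 5/8) = (5/8)/(79/56) = 35/79, so E[T_1 | X_0 = 1] = 1/π_1 = (11/14 + 5/8)/(5/8) = (79/56)/(5/8) = 79/35.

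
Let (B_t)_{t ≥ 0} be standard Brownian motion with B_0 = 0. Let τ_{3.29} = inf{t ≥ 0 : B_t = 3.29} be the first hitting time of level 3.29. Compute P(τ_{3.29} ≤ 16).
P(τ_{3.29} ≤ 16) = 2(1 − Φ(3.29/√16)) = 2(1 − Φ(0.8225)) ≈ 0.4108

By the reflection principle for standard BM, P(τ_b ≤ t) = 2 · P(B_t ≥ b). Since B_t ~ N(0, t), P(B_t ≥ 3.29) = 1 − Φ(3.29/√t) = 1 − Φ(3.29/√16) = 1 − Φ(0.8225) ≈ 0.20540. Doubling: P(τ_{3.29} ≤ 16) ≈ 2 · 0.20540 = 0.41080 ≈ 0.4108.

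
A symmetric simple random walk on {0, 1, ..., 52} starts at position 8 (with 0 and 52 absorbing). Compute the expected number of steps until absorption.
E[τ | X_0 = 8] = 352

Let v_k = E[τ | X_0 = k]. Boundary: v_0 = v_52 = 0. Recurrence: v_k = 1 + (v_{k-1} + v_{k+1})/2 for 1 ≤ k ≤ 51. The particular solution to v_k − (v_{k-1} + v_{k+1})/2 = 1 is v_k = −k^2. Adding homogeneous solution A + B k and matching boundaries gives v_k = k (52 − k). Substituting k = 8: v_8 = 8 · 44 = 352.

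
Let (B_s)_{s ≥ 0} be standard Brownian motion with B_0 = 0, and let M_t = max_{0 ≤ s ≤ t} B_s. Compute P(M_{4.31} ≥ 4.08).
P(M_{4.31} ≥ 4.08) = 2·P(B_{4.31} ≥ 4.08) = 2(1 − Φ(4.08/√4.31)) ≈ 0.0494

By the reflection principle for Brownian motion, P(M_t ≥ a) = 2 · P(B_t ≥ a) for a ≥ 0. Since B_t ~ N(0, t), P(B_t ≥ 4.08) = 1 − Φ(4.08/√t) = 1 − Φ(4.08/√4.31) = 1 − Φ(1.9653). So
  P(M_{4.31} ≥ 4.08) = 2(1 − Φ(1.9653)) ≈ 0.0494.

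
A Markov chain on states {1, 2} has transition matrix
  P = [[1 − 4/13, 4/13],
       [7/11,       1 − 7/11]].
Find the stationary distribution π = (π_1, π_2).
π_1 = 91/135, π_2 = 44/135

Solve πP = π with π_1 + π_2 = 1. From πP = π: π_1 · (1 − 4/13) + π_2 · 7/11 = π_1 ⇒ π_2 · 7/11 = π_1 · 4/13 ⇒ π_2/π_1 = (4/13)/(7/11) = 44/91. Together with π_1 + π_2 = 1:
  π_1 = (7/11)/(4/13 + 7/11) = (7/11)/(135/143) = 91/135,
  π_2 = (4/13)/(4/13 + 7/11) = (4/13)/(135/143) = 44/135.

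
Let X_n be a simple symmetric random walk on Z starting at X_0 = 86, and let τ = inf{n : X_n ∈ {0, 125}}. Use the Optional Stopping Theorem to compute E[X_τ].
E[X_τ] = 86

X_n is a martingale and τ is a bounded-mean stopping time (indeed τ is finite a.s. with bounded expectation since the walk is in a bounded region). By the OST, E[X_τ] = E[X_0] = 86. Equivalently: E[X_τ] = 125 · P(hit 125 first) + 0 · P(hit 0 first) = 125 · (86/125) = 86.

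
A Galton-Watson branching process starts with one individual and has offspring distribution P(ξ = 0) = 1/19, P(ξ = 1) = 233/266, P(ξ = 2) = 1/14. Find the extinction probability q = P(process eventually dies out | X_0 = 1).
q = 14/19

The pgf is f(s) = 1/19 + 233/266·s + 1/14·s². The extinction probability q is the smallest fixed point of f in [0, 1]. Setting s = f(s):
  1/14·s² + (233/266 − 1)·s + 1/19 = 0
  1/14·s² − (1/19 + 1/14)·s + 1/19 = 0
which factors as (s − 1)·(1/14·s − 1/19) = 0, giving roots s = 1 and s = (1/19)/(1/14) = 14/19.
Mean offspring μ = 233/266 + 2·1/14 = 271/266 > 1 (supercritical), so q < 1. The extinction probability is the smaller root: q = (1/19)/(1/14) = 14/19.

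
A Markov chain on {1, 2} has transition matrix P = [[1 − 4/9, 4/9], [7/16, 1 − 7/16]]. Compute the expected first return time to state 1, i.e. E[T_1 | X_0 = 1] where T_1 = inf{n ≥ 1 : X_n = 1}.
E[T_1 | X_0 = 1] = 1/π_1 = 127/63

For an irreducible recurrent Markov chain with stationary distribution π, E[T_i | X_0 = i] = 1/π_i (Kac's formula). Here π_1 = (7/16)/(4/9 + 7/16) = (7/16)/(127/144) = 63/127, so E[T_1 | X_0 = 1] = 1/π_1 = (4/9 + 7/16)/(7/16) = (127/144)/(7/16) = 127/63.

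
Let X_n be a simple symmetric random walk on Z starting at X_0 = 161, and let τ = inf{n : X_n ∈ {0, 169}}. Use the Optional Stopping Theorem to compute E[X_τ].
E[X_τ] = 161

X_n is a martingale and τ is a bounded-mean stopping time (indeed τ is finite a.s. with bounded expectation since the walk is in a bounded region). By the OST, E[X_τ] = E[X_0] = 161. Equivalently: E[X_τ] = 169 · P(hit 169 first) + 0 · P(hit 0 first) = 169 · (161/169) = 161.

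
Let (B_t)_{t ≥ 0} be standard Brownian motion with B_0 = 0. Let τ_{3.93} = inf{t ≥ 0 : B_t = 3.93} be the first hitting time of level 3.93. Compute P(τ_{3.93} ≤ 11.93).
P(τ_{3.93} ≤ 11.93) = 2(1 − Φ(3.93/√11.93)) = 2(1 − Φ(1.1378)) ≈ 0.2552

By the reflection principle for standard BM, P(τ_b ≤ t) = 2 · P(B_t ≥ b). Since B_t ~ N(0, t), P(B_t ≥ 3.93) = 1 − Φ(3.93/√t) = 1 − Φ(3.93/√11.93) = 1 − Φ(1.1378) ≈ 0.12760. Doubling: P(τ_{3.93} ≤ 11.93) ≈ 2 · 0.12760 = 0.25520 ≈ 0.2552.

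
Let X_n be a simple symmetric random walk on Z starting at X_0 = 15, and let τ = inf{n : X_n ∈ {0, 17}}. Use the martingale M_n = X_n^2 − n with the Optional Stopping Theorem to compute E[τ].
E[τ] = 30

M_n = X_n^2 − n is a martingale (since E[X_{n+1}^2 | F_n] = X_n^2 + 1). By OST (τ has finite mean in a bounded region), E[M_τ] = E[M_0] = X_0^2 − 0 = 15^2 = 225. Also E[M_τ] = E[X_τ^2] − E[τ]. The walk exits at 0 or 17, with P(hit 17 first) = 15/17, so E[X_τ^2] = 17^2 · 15/17 + 0 = 255. Thus E[τ] = E[X_τ^2] − E[M_τ] = 255 − 225 = 30 = 15(17 − 15) = 30.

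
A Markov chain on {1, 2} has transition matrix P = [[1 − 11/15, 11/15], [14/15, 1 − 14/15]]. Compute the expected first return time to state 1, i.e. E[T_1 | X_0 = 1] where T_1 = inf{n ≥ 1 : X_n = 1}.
E[T_1 | X_0 = 1] = 1/π_1 = 25/14

For an irreducible recurrent Markov chain with stationary distribution π, E[T_i | X_0 = i] = 1/π_i (Kac's formula). Here π_1 = (14/15)/(11/15 + 14/15) = (14/15)/(5/3) = 14/25, so E[T_1 | X_0 = 1] = 1/π_1 = (11/15 + 14/15)/(14/15) = (5/3)/(14/15) = 25/14.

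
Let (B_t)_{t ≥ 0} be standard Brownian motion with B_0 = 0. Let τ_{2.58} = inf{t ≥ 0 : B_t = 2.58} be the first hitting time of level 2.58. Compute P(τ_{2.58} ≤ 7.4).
P(τ_{2.58} ≤ 7.4) = 2(1 − Φ(2.58/√7.4)) = 2(1 − Φ(0.9484)) ≈ 0.3429

By the reflection principle for standard BM, P(τ_b ≤ t) = 2 · P(B_t ≥ b). Since B_t ~ N(0, t), P(B_t ≥ 2.58) = 1 − Φ(2.58/√t) = 1 − Φ(2.58/√7.4) = 1 − Φ(0.9484) ≈ 0.17146. Doubling: P(τ_{2.58} ≤ 7.4) ≈ 2 · 0.17146 = 0.34292 ≈ 0.3429.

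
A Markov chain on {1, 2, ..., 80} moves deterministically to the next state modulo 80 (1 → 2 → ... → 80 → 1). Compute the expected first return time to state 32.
E[T_32 | X_0 = 32] = 80

The chain cycles deterministically, so starting at state 32 it returns in exactly 80 steps. Equivalently, the stationary distribution is uniform π_j = 1/80 for every state j, so by Kac's formula E[T_32] = 1/π_32 = 80.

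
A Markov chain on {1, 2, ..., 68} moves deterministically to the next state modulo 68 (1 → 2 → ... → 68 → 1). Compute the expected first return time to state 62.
E[T_62 | X_0 = 62] = 68

The chain cycles deterministically, so starting at state 62 it returns in exactly 68 steps. Equivalently, the stationary distribution is uniform π_j = 1/68 for every state j, so by Kac's formula E[T_62] = 1/π_62 = 68.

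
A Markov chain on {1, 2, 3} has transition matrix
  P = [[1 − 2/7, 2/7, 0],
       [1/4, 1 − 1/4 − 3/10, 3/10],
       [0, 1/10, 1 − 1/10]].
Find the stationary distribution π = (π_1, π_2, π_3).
π = (7/39, 8/39, 8/13)

This is a birth-death chain on three states, which satisfies detailed balance: π_1 · P_{12} = π_2 · P_{21} and π_2 · P_{23} = π_3 · P_{32}.
From π_1 · 2/7 = π_2 · 1/4: π_2/π_1 = (2/7)/(1/4) = 8/7.
From π_2 · 3/10 = π_3 · 1/10: π_3/π_2 = (3/10)/(1/10) = 3.
Take π_1 proportional to 1; then unnormalized π = (1, 8/7, 24/7). Normalize by dividing by the sum 39/7:
  π = (7/39, 8/39, 8/13).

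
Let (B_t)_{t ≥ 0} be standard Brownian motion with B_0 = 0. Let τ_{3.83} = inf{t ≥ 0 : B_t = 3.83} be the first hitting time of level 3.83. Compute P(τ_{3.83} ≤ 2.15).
P(τ_{3.83} ≤ 2.15) = 2(1 − Φ(3.83/√2.15)) = 2(1 − Φ(2.6120)) ≈ 0.0090

By the reflection principle for standard BM, P(τ_b ≤ t) = 2 · P(B_t ≥ b). Since B_t ~ N(0, t), P(B_t ≥ 3.83) = 1 − Φ(3.83/√t) = 1 − Φ(3.83/√2.15) = 1 − Φ(2.6120) ≈ 0.00450. Doubling: P(τ_{3.83} ≤ 2.15) ≈ 2 · 0.00450 = 0.00900 ≈ 0.0090.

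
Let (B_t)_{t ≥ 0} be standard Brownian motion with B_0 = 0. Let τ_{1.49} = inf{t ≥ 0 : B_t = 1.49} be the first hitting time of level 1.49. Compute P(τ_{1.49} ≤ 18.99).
P(τ_{1.49} ≤ 18.99) = 2(1 − Φ(1.49/√18.99)) = 2(1 − Φ(0.3419)) ≈ 0.7324

By the reflection principle for standard BM, P(τ_b ≤ t) = 2 · P(B_t ≥ b). Since B_t ~ N(0, t), P(B_t ≥ 1.49) = 1 − Φ(1.49/√t) = 1 − Φ(1.49/√18.99) = 1 − Φ(0.3419) ≈ 0.36621. Doubling: P(τ_{1.49} ≤ 18.99) ≈ 2 · 0.36621 = 0.73242 ≈ 0.7324.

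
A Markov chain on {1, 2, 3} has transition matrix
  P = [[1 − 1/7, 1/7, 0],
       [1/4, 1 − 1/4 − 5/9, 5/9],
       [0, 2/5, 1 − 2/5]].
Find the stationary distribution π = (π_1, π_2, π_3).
π = (63/149, 36/149, 50/149)

This is a birth-death chain on three states, which satisfies detailed balance: π_1 · P_{12} = π_2 · P_{21} and π_2 · P_{23} = π_3 · P_{32}.
From π_1 · 1/7 = π_2 · 1/4: π_2/π_1 = (1/7)/(1/4) = 4/7.
From π_2 · 5/9 = π_3 · 2/5: π_3/π_2 = (5/9)/(2/5) = 25/18.
Take π_1 proportional to 1; then unnormalized π = (1, 4/7, 50/63). Normalize by dividing by the sum 149/63:
  π = (63/149, 36/149, 50/149).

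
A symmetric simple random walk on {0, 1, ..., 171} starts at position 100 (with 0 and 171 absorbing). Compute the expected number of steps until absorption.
E[τ | X_0 = 100] = 7100

Let v_k = E[τ | X_0 = k]. Boundary: v_0 = v_171 = 0. Recurrence: v_k = 1 + (v_{k-1} + v_{k+1})/2 for 1 ≤ k ≤ 170. The particular solution to v_k − (v_{k-1} + v_{k+1})/2 = 1 is v_k = −k^2. Adding homogeneous solution A + B k and matching boundaries gives v_k = k (171 − k). Substituting k = 100: v_100 = 100 · 71 = 7100.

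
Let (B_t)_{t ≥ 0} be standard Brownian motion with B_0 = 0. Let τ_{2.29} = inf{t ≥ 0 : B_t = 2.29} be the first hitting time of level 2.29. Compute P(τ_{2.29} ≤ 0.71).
P(τ_{2.29} ≤ 0.71) = 2(1 − Φ(2.29/√0.71)) = 2(1 − Φ(2.7177)) ≈ 0.0066

By the reflection principle for standard BM, P(τ_b ≤ t) = 2 · P(B_t ≥ b). Since B_t ~ N(0, t), P(B_t ≥ 2.29) = 1 − Φ(2.29/√t) = 1 − Φ(2.29/√0.71) = 1 − Φ(2.7177) ≈ 0.00329. Doubling: P(τ_{2.29} ≤ 0.71) ≈ 2 · 0.00329 = 0.00658 ≈ 0.0066.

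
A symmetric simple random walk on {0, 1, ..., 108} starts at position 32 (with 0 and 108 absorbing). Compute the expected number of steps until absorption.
E[τ | X_0 = 32] = 2432

Let v_k = E[τ | X_0 = k]. Boundary: v_0 = v_108 = 0. Recurrence: v_k = 1 + (v_{k-1} + v_{k+1})/2 for 1 ≤ k ≤ 107. The particular solution to v_k − (v_{k-1} + v_{k+1})/2 = 1 is v_k = −k^2. Adding homogeneous solution A + B k and matching boundaries gives v_k = k (108 − k). Substituting k = 32: v_32 = 32 · 76 = 2432.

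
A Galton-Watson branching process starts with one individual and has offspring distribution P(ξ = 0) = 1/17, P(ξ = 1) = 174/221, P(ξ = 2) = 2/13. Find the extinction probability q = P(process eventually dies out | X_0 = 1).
q = 13/34

The pgf is f(s) = 1/17 + 174/221·s + 2/13·s². The extinction probability q is the smallest fixed point of f in [0, 1]. Setting s = f(s):
  2/13·s² + (174/221 − 1)·s + 1/17 = 0
  2/13·s² − (1/17 + 2/13)·s + 1/17 = 0
which factors as (s − 1)·(2/13·s − 1/17) = 0, giving roots s = 1 and s = (1/17)/(2/13) = 13/34.
Mean offspring μ = 174/221 + 2·2/13 = 242/221 > 1 (supercritical), so q < 1. The extinction probability is the smaller root: q = (1/17)/(2/13) = 13/34.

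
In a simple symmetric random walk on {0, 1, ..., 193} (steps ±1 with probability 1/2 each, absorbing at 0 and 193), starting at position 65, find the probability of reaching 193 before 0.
P(hit 193 before 0) = 65/193

Let u_k = P(hit 193 before 0 | start at k). Then u_0 = 0, u_193 = 1, and u_k = u_{k-1}/2 + u_{k+1}/2 for 1 ≤ k ≤ 192. This harmonic recurrence is solved by u_k = k/193, giving u_65 = 65/193.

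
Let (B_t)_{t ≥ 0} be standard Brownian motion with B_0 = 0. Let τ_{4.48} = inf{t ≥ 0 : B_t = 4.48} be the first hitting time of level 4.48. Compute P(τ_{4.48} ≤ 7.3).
P(τ_{4.48} ≤ 7.3) = 2(1 − Φ(4.48/√7.3)) = 2(1 − Φ(1.6581)) ≈ 0.0973

By the reflection principle for standard BM, P(τ_b ≤ t) = 2 · P(B_t ≥ b). Since B_t ~ N(0, t), P(B_t ≥ 4.48) = 1 − Φ(4.48/√t) = 1 − Φ(4.48/√7.3) = 1 − Φ(1.6581) ≈ 0.04865. Doubling: P(τ_{4.48} ≤ 7.3) ≈ 2 · 0.04865 = 0.09730 ≈ 0.0973.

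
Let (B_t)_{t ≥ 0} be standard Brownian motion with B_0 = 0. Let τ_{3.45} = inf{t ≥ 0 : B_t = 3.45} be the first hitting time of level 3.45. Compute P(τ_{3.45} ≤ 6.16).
P(τ_{3.45} ≤ 6.16) = 2(1 − Φ(3.45/√6.16)) = 2(1 − Φ(1.3900)) ≈ 0.1645

By the reflection principle for standard BM, P(τ_b ≤ t) = 2 · P(B_t ≥ b). Since B_t ~ N(0, t), P(B_t ≥ 3.45) = 1 − Φ(3.45/√t) = 1 − Φ(3.45/√6.16) = 1 − Φ(1.3900) ≈ 0.08226. Doubling: P(τ_{3.45} ≤ 6.16) ≈ 2 · 0.08226 = 0.16452 ≈ 0.1645.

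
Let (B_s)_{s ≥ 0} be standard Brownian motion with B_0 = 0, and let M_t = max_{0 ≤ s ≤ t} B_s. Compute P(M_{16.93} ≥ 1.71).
P(M_{16.93} ≥ 1.71) = 2·P(B_{16.93} ≥ 1.71) = 2(1 − Φ(1.71/√16.93)) ≈ 0.6777

By the reflection principle for Brownian motion, P(M_t ≥ a) = 2 · P(B_t ≥ a) for a ≥ 0. Since B_t ~ N(0, t), P(B_t ≥ 1.71) = 1 − Φ(1.71/√t) = 1 − Φ(1.71/√16.93) = 1 − Φ(0.4156). So
  P(M_{16.93} ≥ 1.71) = 2(1 − Φ(0.4156)) ≈ 0.6777.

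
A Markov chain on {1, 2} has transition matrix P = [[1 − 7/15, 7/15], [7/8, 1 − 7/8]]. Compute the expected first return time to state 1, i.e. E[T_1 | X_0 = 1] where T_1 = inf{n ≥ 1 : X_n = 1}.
E[T_1 | X_0 = 1] = 1/π_1 = 23/15

For an irreducible recurrent Markov chain with stationary distribution π, E[T_i | X_0 = i] = 1/π_i (Kac's formula). Here π_1 = (7/8)/(7/15 + 7/8) = (7/8)/(161/120) = 15/23, so E[T_1 | X_0 = 1] = 1/π_1 = (7/15 + 7/8)/(7/8) = (161/120)/(7/8) = 23/15.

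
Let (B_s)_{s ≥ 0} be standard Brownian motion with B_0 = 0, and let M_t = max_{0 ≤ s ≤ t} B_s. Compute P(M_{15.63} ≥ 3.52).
P(M_{15.63} ≥ 3.52) = 2·P(B_{15.63} ≥ 3.52) = 2(1 − Φ(3.52/√15.63)) ≈ 0.3733

By the reflection principle for Brownian motion, P(M_t ≥ a) = 2 · P(B_t ≥ a) for a ≥ 0. Since B_t ~ N(0, t), P(B_t ≥ 3.52) = 1 − Φ(3.52/√t) = 1 − Φ(3.52/√15.63) = 1 − Φ(0.8904). So
  P(M_{15.63} ≥ 3.52) = 2(1 − Φ(0.8904)) ≈ 0.3733.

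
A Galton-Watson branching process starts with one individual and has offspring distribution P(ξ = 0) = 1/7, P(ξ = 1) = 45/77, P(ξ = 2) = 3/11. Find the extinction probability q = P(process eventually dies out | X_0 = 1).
q = 11/21

The pgf is f(s) = 1/7 + 45/77·s + 3/11·s². The extinction probability q is the smallest fixed point of f in [0, 1]. Setting s = f(s):
  3/11·s² + (45/77 − 1)·s + 1/7 = 0
  3/11·s² − (1/7 + 3/11)·s + 1/7 = 0
which factors as (s − 1)·(3/11·s − 1/7) = 0, giving roots s = 1 and s = (1/7)/(3/11) = 11/21.
Mean offspring μ = 45/77 + 2·3/11 = 87/77 > 1 (supercritical), so q < 1. The extinction probability is the smaller root: q = (1/7)/(3/11) = 11/21.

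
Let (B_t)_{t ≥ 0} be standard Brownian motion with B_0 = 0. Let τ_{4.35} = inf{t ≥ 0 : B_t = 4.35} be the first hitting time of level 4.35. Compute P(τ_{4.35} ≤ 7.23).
P(τ_{4.35} ≤ 7.23) = 2(1 − Φ(4.35/√7.23)) = 2(1 − Φ(1.6178)) ≈ 0.1057

By the reflection principle for standard BM, P(τ_b ≤ t) = 2 · P(B_t ≥ b). Since B_t ~ N(0, t), P(B_t ≥ 4.35) = 1 − Φ(4.35/√t) = 1 − Φ(4.35/√7.23) = 1 − Φ(1.6178) ≈ 0.05285. Doubling: P(τ_{4.35} ≤ 7.23) ≈ 2 · 0.05285 = 0.10570 ≈ 0.1057.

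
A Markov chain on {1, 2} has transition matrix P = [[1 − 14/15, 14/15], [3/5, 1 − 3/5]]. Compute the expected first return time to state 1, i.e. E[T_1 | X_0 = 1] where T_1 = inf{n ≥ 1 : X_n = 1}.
E[T_1 | X_0 = 1] = 1/π_1 = 23/9

For an irreducible recurrent Markov chain with stationary distribution π, E[T_i | X_0 = i] = 1/π_i (Kac's formula). Here π_1 = (3/5)/(14/15 + 3/5) = (3/5)/(23/15) = 9/23, so E[T_1 | X_0 = 1] = 1/π_1 = (14/15 + 3/5)/(3/5) = (23/15)/(3/5) = 23/9.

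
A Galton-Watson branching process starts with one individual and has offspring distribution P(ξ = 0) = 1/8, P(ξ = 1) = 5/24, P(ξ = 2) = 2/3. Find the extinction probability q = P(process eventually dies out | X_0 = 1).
q = 3/16

The pgf is f(s) = 1/8 + 5/24·s + 2/3·s². The extinction probability q is the smallest fixed point of f in [0, 1]. Setting s = f(s):
  2/3·s² + (5/24 − 1)·s + 1/8 = 0
  2/3·s² − (1/8 + 2/3)·s + 1/8 = 0
which factors as (s − 1)·(2/3·s − 1/8) = 0, giving roots s = 1 and s = (1/8)/(2/3) = 3/16.
Mean offspring μ = 5/24 + 2·2/3 = 37/24 > 1 (supercritical), so q < 1. The extinction probability is the smaller root: q = (1/8)/(2/3) = 3/16.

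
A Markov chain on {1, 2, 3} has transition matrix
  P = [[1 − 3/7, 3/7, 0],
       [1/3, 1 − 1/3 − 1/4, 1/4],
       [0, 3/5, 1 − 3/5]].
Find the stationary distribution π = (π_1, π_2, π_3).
π = (28/79, 36/79, 15/79)

This is a birth-death chain on three states, which satisfies detailed balance: π_1 · P_{12} = π_2 · P_{21} and π_2 · P_{23} = π_3 · P_{32}.
From π_1 · 3/7 = π_2 · 1/3: π_2/π_1 = (3/7)/(1/3) = 9/7.
From π_2 · 1/4 = π_3 · 3/5: π_3/π_2 = (1/4)/(3/5) = 5/12.
Take π_1 proportional to 1; then unnormalized π = (1, 9/7, 15/28). Normalize by dividing by the sum 79/28:
  π = (28/79, 36/79, 15/79).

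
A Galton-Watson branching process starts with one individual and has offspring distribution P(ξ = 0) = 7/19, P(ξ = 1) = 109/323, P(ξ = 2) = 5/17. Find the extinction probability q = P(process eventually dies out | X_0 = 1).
q = 1

Mean offspring μ = 0·7/19 + 1·109/323 + 2·5/17 = 299/323 ≤ 1. For μ ≤ 1 with offspring not concentrated at 1, the Galton-Watson process goes extinct almost surely, so q = 1.
(Algebraic check: The pgf is f(s) = 7/19 + 109/323·s + 5/17·s². The extinction probability q is the smallest fixed point of f in [0, 1]. Setting s = f(s):
  5/17·s² + (109/323 − 1)·s + 7/19 = 0
  5/17·s² − (7/19 + 5/17)·s + 7/19 = 0
which factors as (s − 1)·(5/17·s − 7/19) = 0, giving roots s = 1 and s = (7/19)/(5/17) = 119/95. Since 119/95 ≥ 1, the smallest root in [0, 1] is s = 1.)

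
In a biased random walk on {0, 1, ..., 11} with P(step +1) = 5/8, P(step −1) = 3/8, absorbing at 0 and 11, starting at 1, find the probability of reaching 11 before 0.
P(hit 11 before 0) = (1 − (3/5)^1) / (1 − (3/5)^11) = 9765625/24325489

Let u_k denote P(reach 11 before 0 | start at k). Boundary: u_0 = 0, u_11 = 1. Recurrence: u_k = 5/8·u_{k+1} + 3/8·u_{k-1} for 1 ≤ k ≤ 10. Try u_k = A + B·r^k with r = q/p = (3/8)/(5/8) = 3/5. Substitution satisfies the recurrence; boundary conditions give:
  u_k = (1 − r^k) / (1 − r^N) = (1 − (3/5)^1) / (1 − (3/5)^11) = 9765625/24325489.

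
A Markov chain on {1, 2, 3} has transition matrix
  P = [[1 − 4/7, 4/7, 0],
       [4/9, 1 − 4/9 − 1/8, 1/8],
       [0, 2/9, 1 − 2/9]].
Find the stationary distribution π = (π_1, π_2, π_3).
π = (112/337, 144/337, 81/337)

This is a birth-death chain on three states, which satisfies detailed balance: π_1 · P_{12} = π_2 · P_{21} and π_2 · P_{23} = π_3 · P_{32}.
From π_1 · 4/7 = π_2 · 4/9: π_2/π_1 = (4/7)/(4/9) = 9/7.
From π_2 · 1/8 = π_3 · 2/9: π_3/π_2 = (1/8)/(2/9) = 9/16.
Take π_1 proportional to 1; then unnormalized π = (1, 9/7, 81/112). Normalize by dividing by the sum 337/112:
  π = (112/337, 144/337, 81/337).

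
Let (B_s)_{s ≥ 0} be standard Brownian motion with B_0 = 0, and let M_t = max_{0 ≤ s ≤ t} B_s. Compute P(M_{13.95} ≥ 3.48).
P(M_{13.95} ≥ 3.48) = 2·P(B_{13.95} ≥ 3.48) = 2(1 − Φ(3.48/√13.95)) ≈ 0.3515

By the reflection principle for Brownian motion, P(M_t ≥ a) = 2 · P(B_t ≥ a) for a ≥ 0. Since B_t ~ N(0, t), P(B_t ≥ 3.48) = 1 − Φ(3.48/√t) = 1 − Φ(3.48/√13.95) = 1 − Φ(0.9317). So
  P(M_{13.95} ≥ 3.48) = 2(1 − Φ(0.9317)) ≈ 0.3515.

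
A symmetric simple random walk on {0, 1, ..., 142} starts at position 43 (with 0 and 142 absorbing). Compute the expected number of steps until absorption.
E[τ | X_0 = 43] = 4257

Let v_k = E[τ | X_0 = k]. Boundary: v_0 = v_142 = 0. Recurrence: v_k = 1 + (v_{k-1} + v_{k+1})/2 for 1 ≤ k ≤ 141. The particular solution to v_k − (v_{k-1} + v_{k+1})/2 = 1 is v_k = −k^2. Adding homogeneous solution A + B k and matching boundaries gives v_k = k (142 − k). Substituting k = 43: v_43 = 43 · 99 = 4257.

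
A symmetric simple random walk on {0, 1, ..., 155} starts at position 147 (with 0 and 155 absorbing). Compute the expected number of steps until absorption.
E[τ | X_0 = 147] = 1176

Let v_k = E[τ | X_0 = k]. Boundary: v_0 = v_155 = 0. Recurrence: v_k = 1 + (v_{k-1} + v_{k+1})/2 for 1 ≤ k ≤ 154. The particular solution to v_k − (v_{k-1} + v_{k+1})/2 = 1 is v_k = −k^2. Adding homogeneous solution A + B k and matching boundaries gives v_k = k (155 − k). Substituting k = 147: v_147 = 147 · 8 = 1176.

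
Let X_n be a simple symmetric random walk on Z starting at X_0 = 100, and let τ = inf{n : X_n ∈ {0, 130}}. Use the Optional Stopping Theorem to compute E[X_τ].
E[X_τ] = 100

X_n is a martingale and τ is a bounded-mean stopping time (indeed τ is finite a.s. with bounded expectation since the walk is in a bounded region). By the OST, E[X_τ] = E[X_0] = 100. Equivalently: E[X_τ] = 130 · P(hit 130 first) + 0 · P(hit 0 first) = 130 · (100/130) = 100.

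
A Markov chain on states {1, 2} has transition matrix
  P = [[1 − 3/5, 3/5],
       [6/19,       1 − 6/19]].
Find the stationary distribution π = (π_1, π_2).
π_1 = 10/29, π_2 = 19/29

Solve πP = π with π_1 + π_2 = 1. From πP = π: π_1 · (1 − 3/5) + π_2 · 6/19 = π_1 ⇒ π_2 · 6/19 = π_1 · 3/5 ⇒ π_2/π_1 = (3/5)/(6/19) = 19/10. Together with π_1 + π_2 = 1:
  π_1 = (6/19)/(3/5 + 6/19) = (6/19)/(87/95) = 10/29,
  π_2 = (3/5)/(3/5 + 6/19) = (3/5)/(87/95) = 19/29.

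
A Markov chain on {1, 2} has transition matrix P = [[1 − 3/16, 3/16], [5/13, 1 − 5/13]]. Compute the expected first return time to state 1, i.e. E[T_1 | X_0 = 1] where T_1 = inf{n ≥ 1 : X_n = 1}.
E[T_1 | X_0 = 1] = 1/π_1 = 119/80

For an irreducible recurrent Markov chain with stationary distribution π, E[T_i | X_0 = i] = 1/π_i (Kac's formula). Here π_1 = (5/13)/(3/16 + 5/13) = (5/13)/(119/208) = 80/119, so E[T_1 | X_0 = 1] = 1/π_1 = (3/16 + 5/13)/(5/13) = (119/208)/(5/13) = 119/80.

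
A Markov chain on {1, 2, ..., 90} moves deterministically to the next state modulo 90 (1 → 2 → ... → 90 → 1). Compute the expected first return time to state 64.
E[T_64 | X_0 = 64] = 90

The chain cycles deterministically, so starting at state 64 it returns in exactly 90 steps. Equivalently, the stationary distribution is uniform π_j = 1/90 for every state j, so by Kac's formula E[T_64] = 1/π_64 = 90.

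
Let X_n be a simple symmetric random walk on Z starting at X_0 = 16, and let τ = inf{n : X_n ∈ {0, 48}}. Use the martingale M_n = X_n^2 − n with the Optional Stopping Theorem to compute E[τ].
E[τ] = 512

M_n = X_n^2 − n is a martingale (since E[X_{n+1}^2 | F_n] = X_n^2 + 1). By OST (τ has finite mean in a bounded region), E[M_τ] = E[M_0] = X_0^2 − 0 = 16^2 = 256. Also E[M_τ] = E[X_τ^2] − E[τ]. The walk exits at 0 or 48, with P(hit 48 first) = 16/48, so E[X_τ^2] = 48^2 · 16/48 + 0 = 768. Thus E[τ] = E[X_τ^2] − E[M_τ] = 768 − 256 = 512 = 16(48 − 16) = 512.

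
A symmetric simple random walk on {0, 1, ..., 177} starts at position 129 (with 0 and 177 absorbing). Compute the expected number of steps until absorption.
E[τ | X_0 = 129] = 6192

Let v_k = E[τ | X_0 = k]. Boundary: v_0 = v_177 = 0. Recurrence: v_k = 1 + (v_{k-1} + v_{k+1})/2 for 1 ≤ k ≤ 176. The particular solution to v_k − (v_{k-1} + v_{k+1})/2 = 1 is v_k = −k^2. Adding homogeneous solution A + B k and matching boundaries gives v_k = k (177 − k). Substituting k = 129: v_129 = 129 · 48 = 6192.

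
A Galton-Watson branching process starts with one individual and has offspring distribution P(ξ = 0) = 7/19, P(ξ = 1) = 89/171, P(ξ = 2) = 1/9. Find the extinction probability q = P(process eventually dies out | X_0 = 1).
q = 1

Mean offspring μ = 0·7/19 + 1·89/171 + 2·1/9 = 127/171 ≤ 1. For μ ≤ 1 with offspring not concentrated at 1, the Galton-Watson process goes extinct almost surely, so q = 1.
(Algebraic check: The pgf is f(s) = 7/19 + 89/171·s + 1/9·s². The extinction probability q is the smallest fixed point of f in [0, 1]. Setting s = f(s):
  1/9·s² + (89/171 − 1)·s + 7/19 = 0
  1/9·s² − (7/19 + 1/9)·s + 7/19 = 0
which factors as (s − 1)·(1/9·s − 7/19) = 0, giving roots s = 1 and s = (7/19)/(1/9) = 63/19. Since 63/19 ≥ 1, the smallest root in [0, 1] is s = 1.)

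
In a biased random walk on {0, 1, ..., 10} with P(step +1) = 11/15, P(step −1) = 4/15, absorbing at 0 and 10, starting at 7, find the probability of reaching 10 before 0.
P(hit 10 before 0) = (1 − (4/11)^7) / (1 − (4/11)^10) = 3702231071/3705196575

Let u_k denote P(reach 10 before 0 | start at k). Boundary: u_0 = 0, u_10 = 1. Recurrence: u_k = 11/15·u_{k+1} + 4/15·u_{k-1} for 1 ≤ k ≤ 9. Try u_k = A + B·r^k with r = q/p = (4/15)/(11/15) = 4/11. Substitution satisfies the recurrence; boundary conditions give:
  u_k = (1 − r^k) / (1 − r^N) = (1 − (4/11)^7) / (1 − (4/11)^10) = 3702231071/3705196575.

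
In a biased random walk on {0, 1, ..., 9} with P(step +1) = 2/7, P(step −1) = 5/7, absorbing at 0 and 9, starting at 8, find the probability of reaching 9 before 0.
P(hit 9 before 0) = (1 − (5/2)^8) / (1 − (5/2)^9) = 260246/650871

Let u_k denote P(reach 9 before 0 | start at k). Boundary: u_0 = 0, u_9 = 1. Recurrence: u_k = 2/7·u_{k+1} + 5/7·u_{k-1} for 1 ≤ k ≤ 8. Try u_k = A + B·r^k with r = q/p = (5/7)/(2/7) = 5/2. Substitution satisfies the recurrence; boundary conditions give:
  u_k = (1 − r^k) / (1 − r^N) = (1 − (5/2)^8) / (1 − (5/2)^9) = 260246/650871.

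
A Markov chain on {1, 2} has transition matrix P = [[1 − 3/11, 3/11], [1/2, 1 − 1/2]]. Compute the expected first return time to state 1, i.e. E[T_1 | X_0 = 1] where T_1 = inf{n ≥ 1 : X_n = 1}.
E[T_1 | X_0 = 1] = 1/π_1 = 17/11

For an irreducible recurrent Markov chain with stationary distribution π, E[T_i | X_0 = i] = 1/π_i (Kac's formula). Here π_1 = (1/2)/(3/11 + 1/2) = (1/2)/(17/22) = 11/17, so E[T_1 | X_0 = 1] = 1/π_1 = (3/11 + 1/2)/(1/2) = (17/22)/(1/2) = 17/11.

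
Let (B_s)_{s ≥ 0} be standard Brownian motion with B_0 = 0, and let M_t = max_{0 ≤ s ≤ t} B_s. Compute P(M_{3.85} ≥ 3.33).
P(M_{3.85} ≥ 3.33) = 2·P(B_{3.85} ≥ 3.33) = 2(1 − Φ(3.33/√3.85)) ≈ 0.0897

By the reflection principle for Brownian motion, P(M_t ≥ a) = 2 · P(B_t ≥ a) for a ≥ 0. Since B_t ~ N(0, t), P(B_t ≥ 3.33) = 1 − Φ(3.33/√t) = 1 − Φ(3.33/√3.85) = 1 − Φ(1.6971). So
  P(M_{3.85} ≥ 3.33) = 2(1 − Φ(1.6971)) ≈ 0.0897.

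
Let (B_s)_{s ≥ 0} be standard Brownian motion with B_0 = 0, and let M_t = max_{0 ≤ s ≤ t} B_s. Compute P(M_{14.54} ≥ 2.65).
P(M_{14.54} ≥ 2.65) = 2·P(B_{14.54} ≥ 2.65) = 2(1 − Φ(2.65/√14.54)) ≈ 0.4871

By the reflection principle for Brownian motion, P(M_t ≥ a) = 2 · P(B_t ≥ a) for a ≥ 0. Since B_t ~ N(0, t), P(B_t ≥ 2.65) = 1 − Φ(2.65/√t) = 1 − Φ(2.65/√14.54) = 1 − Φ(0.6950). So
  P(M_{14.54} ≥ 2.65) = 2(1 − Φ(0.6950)) ≈ 0.4871.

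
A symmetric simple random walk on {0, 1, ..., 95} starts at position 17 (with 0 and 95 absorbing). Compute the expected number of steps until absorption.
E[τ | X_0 = 17] = 1326

Let v_k = E[τ | X_0 = k]. Boundary: v_0 = v_95 = 0. Recurrence: v_k = 1 + (v_{k-1} + v_{k+1})/2 for 1 ≤ k ≤ 94. The particular solution to v_k − (v_{k-1} + v_{k+1})/2 = 1 is v_k = −k^2. Adding homogeneous solution A + B k and matching boundaries gives v_k = k (95 − k). Substituting k = 17: v_17 = 17 · 78 = 1326.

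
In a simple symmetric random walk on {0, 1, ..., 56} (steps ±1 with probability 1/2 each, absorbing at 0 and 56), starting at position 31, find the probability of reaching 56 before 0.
P(hit 56 before 0) = 31/56

Let u_k = P(hit 56 before 0 | start at k). Then u_0 = 0, u_56 = 1, and u_k = u_{k-1}/2 + u_{k+1}/2 for 1 ≤ k ≤ 55. This harmonic recurrence is solved by u_k = k/56, giving u_31 = 31/56.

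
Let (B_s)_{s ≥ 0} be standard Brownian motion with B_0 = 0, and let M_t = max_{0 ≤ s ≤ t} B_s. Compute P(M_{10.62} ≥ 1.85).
P(M_{10.62} ≥ 1.85) = 2·P(B_{10.62} ≥ 1.85) = 2(1 − Φ(1.85/√10.62)) ≈ 0.5702

By the reflection principle for Brownian motion, P(M_t ≥ a) = 2 · P(B_t ≥ a) for a ≥ 0. Since B_t ~ N(0, t), P(B_t ≥ 1.85) = 1 − Φ(1.85/√t) = 1 − Φ(1.85/√10.62) = 1 − Φ(0.5677). So
  P(M_{10.62} ≥ 1.85) = 2(1 − Φ(0.5677)) ≈ 0.5702.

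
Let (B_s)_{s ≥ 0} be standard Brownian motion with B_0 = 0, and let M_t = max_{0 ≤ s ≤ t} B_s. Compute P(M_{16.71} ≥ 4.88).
P(M_{16.71} ≥ 4.88) = 2·P(B_{16.71} ≥ 4.88) = 2(1 − Φ(4.88/√16.71)) ≈ 0.2326

By the reflection principle for Brownian motion, P(M_t ≥ a) = 2 · P(B_t ≥ a) for a ≥ 0. Since B_t ~ N(0, t), P(B_t ≥ 4.88) = 1 − Φ(4.88/√t) = 1 − Φ(4.88/√16.71) = 1 − Φ(1.1938). So
  P(M_{16.71} ≥ 4.88) = 2(1 − Φ(1.1938)) ≈ 0.2326.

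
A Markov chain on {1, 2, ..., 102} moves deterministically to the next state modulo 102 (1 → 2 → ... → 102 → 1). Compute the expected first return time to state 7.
E[T_7 | X_0 = 7] = 102

The chain cycles deterministically, so starting at state 7 it returns in exactly 102 steps. Equivalently, the stationary distribution is uniform π_j = 1/102 for every state j, so by Kac's formula E[T_7] = 1/π_7 = 102.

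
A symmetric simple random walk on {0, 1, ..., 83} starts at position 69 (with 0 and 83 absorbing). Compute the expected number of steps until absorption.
E[τ | X_0 = 69] = 966

Let v_k = E[τ | X_0 = k]. Boundary: v_0 = v_83 = 0. Recurrence: v_k = 1 + (v_{k-1} + v_{k+1})/2 for 1 ≤ k ≤ 82. The particular solution to v_k − (v_{k-1} + v_{k+1})/2 = 1 is v_k = −k^2. Adding homogeneous solution A + B k and matching boundaries gives v_k = k (83 − k). Substituting k = 69: v_69 = 69 · 14 = 966.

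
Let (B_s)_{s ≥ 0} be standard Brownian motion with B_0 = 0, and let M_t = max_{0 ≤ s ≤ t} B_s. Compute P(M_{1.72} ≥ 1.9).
P(M_{1.72} ≥ 1.9) = 2·P(B_{1.72} ≥ 1.9) = 2(1 − Φ(1.9/√1.72)) ≈ 0.1474

By the reflection principle for Brownian motion, P(M_t ≥ a) = 2 · P(B_t ≥ a) for a ≥ 0. Since B_t ~ N(0, t), P(B_t ≥ 1.9) = 1 − Φ(1.9/√t) = 1 − Φ(1.9/√1.72) = 1 − Φ(1.4487). So
  P(M_{1.72} ≥ 1.9) = 2(1 − Φ(1.4487)) ≈ 0.1474.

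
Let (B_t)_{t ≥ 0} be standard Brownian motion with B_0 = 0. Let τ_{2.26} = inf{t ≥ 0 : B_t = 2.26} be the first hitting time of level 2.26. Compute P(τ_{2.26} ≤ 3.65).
P(τ_{2.26} ≤ 3.65) = 2(1 − Φ(2.26/√3.65)) = 2(1 − Φ(1.1829)) ≈ 0.2368

By the reflection principle for standard BM, P(τ_b ≤ t) = 2 · P(B_t ≥ b). Since B_t ~ N(0, t), P(B_t ≥ 2.26) = 1 − Φ(2.26/√t) = 1 − Φ(2.26/√3.65) = 1 − Φ(1.1829) ≈ 0.11842. Doubling: P(τ_{2.26} ≤ 3.65) ≈ 2 · 0.11842 = 0.23684 ≈ 0.2368.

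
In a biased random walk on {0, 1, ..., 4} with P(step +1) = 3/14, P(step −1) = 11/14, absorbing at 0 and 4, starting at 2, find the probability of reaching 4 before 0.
P(hit 4 before 0) = (1 − (11/3)^2) / (1 − (11/3)^4) = 9/130

Let u_k denote P(reach 4 before 0 | start at k). Boundary: u_0 = 0, u_4 = 1. Recurrence: u_k = 3/14·u_{k+1} + 11/14·u_{k-1} for 1 ≤ k ≤ 3. Try u_k = A + B·r^k with r = q/p = (11/14)/(3/14) = 11/3. Substitution satisfies the recurrence; boundary conditions give:
  u_k = (1 − r^k) / (1 − r^N) = (1 − (11/3)^2) / (1 − (11/3)^4) = 9/130.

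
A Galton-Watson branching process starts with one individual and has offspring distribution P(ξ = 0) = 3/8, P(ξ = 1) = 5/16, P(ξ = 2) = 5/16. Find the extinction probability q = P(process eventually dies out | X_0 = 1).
q = 1

Mean offspring μ = 0·3/8 + 1·5/16 + 2·5/16 = 15/16 ≤ 1. For μ ≤ 1 with offspring not concentrated at 1, the Galton-Watson process goes extinct almost surely, so q = 1.
(Algebraic check: The pgf is f(s) = 3/8 + 5/16·s + 5/16·s². The extinction probability q is the smallest fixed point of f in [0, 1]. Setting s = f(s):
  5/16·s² + (5/16 − 1)·s + 3/8 = 0
  5/16·s² − (3/8 + 5/16)·s + 3/8 = 0
which factors as (s − 1)·(5/16·s − 3/8) = 0, giving roots s = 1 and s = (3/8)/(5/16) = 6/5. Since 6/5 ≥ 1, the smallest root in [0, 1] is s = 1.)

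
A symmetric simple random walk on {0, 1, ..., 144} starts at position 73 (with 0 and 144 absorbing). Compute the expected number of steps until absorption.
E[τ | X_0 = 73] = 5183

Let v_k = E[τ | X_0 = k]. Boundary: v_0 = v_144 = 0. Recurrence: v_k = 1 + (v_{k-1} + v_{k+1})/2 for 1 ≤ k ≤ 143. The particular solution to v_k − (v_{k-1} + v_{k+1})/2 = 1 is v_k = −k^2. Adding homogeneous solution A + B k and matching boundaries gives v_k = k (144 − k). Substituting k = 73: v_73 = 73 · 71 = 5183.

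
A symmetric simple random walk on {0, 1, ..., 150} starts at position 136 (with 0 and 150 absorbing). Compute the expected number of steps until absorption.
E[τ | X_0 = 136] = 1904

Let v_k = E[τ | X_0 = k]. Boundary: v_0 = v_150 = 0. Recurrence: v_k = 1 + (v_{k-1} + v_{k+1})/2 for 1 ≤ k ≤ 149. The particular solution to v_k − (v_{k-1} + v_{k+1})/2 = 1 is v_k = −k^2. Adding homogeneous solution A + B k and matching boundaries gives v_k = k (150 − k). Substituting k = 136: v_136 = 136 · 14 = 1904.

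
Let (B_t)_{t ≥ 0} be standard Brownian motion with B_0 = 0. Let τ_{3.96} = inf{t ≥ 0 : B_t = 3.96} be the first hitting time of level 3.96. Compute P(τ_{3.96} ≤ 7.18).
P(τ_{3.96} ≤ 7.18) = 2(1 − Φ(3.96/√7.18)) = 2(1 − Φ(1.4779)) ≈ 0.1394

By the reflection principle for standard BM, P(τ_b ≤ t) = 2 · P(B_t ≥ b). Since B_t ~ N(0, t), P(B_t ≥ 3.96) = 1 − Φ(3.96/√t) = 1 − Φ(3.96/√7.18) = 1 − Φ(1.4779) ≈ 0.06972. Doubling: P(τ_{3.96} ≤ 7.18) ≈ 2 · 0.06972 = 0.13944 ≈ 0.1394.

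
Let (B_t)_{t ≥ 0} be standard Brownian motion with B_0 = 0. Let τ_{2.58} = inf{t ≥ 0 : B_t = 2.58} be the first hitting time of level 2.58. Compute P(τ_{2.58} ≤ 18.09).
P(τ_{2.58} ≤ 18.09) = 2(1 − Φ(2.58/√18.09)) = 2(1 − Φ(0.6066)) ≈ 0.5441

By the reflection principle for standard BM, P(τ_b ≤ t) = 2 · P(B_t ≥ b). Since B_t ~ N(0, t), P(B_t ≥ 2.58) = 1 − Φ(2.58/√t) = 1 − Φ(2.58/√18.09) = 1 − Φ(0.6066) ≈ 0.27206. Doubling: P(τ_{2.58} ≤ 18.09) ≈ 2 · 0.27206 = 0.54412 ≈ 0.5441.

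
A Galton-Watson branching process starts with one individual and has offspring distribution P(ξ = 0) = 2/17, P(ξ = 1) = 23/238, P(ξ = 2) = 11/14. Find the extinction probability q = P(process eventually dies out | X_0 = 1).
q = 28/187

The pgf is f(s) = 2/17 + 23/238·s + 11/14·s². The extinction probability q is the smallest fixed point of f in [0, 1]. Setting s = f(s):
  11/14·s² + (23/238 − 1)·s + 2/17 = 0
  11/14·s² − (2/17 + 11/14)·s + 2/17 = 0
which factors as (s − 1)·(11/14·s − 2/17) = 0, giving roots s = 1 and s = (2/17)/(11/14) = 28/187.
Mean offspring μ = 23/238 + 2·11/14 = 397/238 > 1 (supercritical), so q < 1. The extinction probability is the smaller root: q = (2/17)/(11/14) = 28/187.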